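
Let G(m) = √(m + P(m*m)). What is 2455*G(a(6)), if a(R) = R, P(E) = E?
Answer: 2455*√42 ≈ 15910.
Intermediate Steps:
G(m) = √(m + m²) (G(m) = √(m + m*m) = √(m + m²))
2455*G(a(6)) = 2455*√(6*(1 + 6)) = 2455*√(6*7) = 2455*√42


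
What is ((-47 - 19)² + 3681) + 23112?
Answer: 31149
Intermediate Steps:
((-47 - 19)² + 3681) + 23112 = ((-66)² + 3681) + 23112 = (4356 + 3681) + 23112 = 8037 + 23112 = 31149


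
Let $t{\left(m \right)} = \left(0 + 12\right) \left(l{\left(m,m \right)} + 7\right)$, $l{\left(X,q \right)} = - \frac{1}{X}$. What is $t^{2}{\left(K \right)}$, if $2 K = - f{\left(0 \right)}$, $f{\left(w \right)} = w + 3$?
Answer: $8464$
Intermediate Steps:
$f{\left(w \right)} = 3 + w$
$K = - \frac{3}{2}$ ($K = \frac{\left(-1\right) \left(3 + 0\right)}{2} = \frac{\left(-1\right) 3}{2} = \frac{1}{2} \left(-3\right) = - \frac{3}{2} \approx -1.5$)
$t{\left(m \right)} = 84 - \frac{12}{m}$ ($t{\left(m \right)} = \left(0 + 12\right) \left(- \frac{1}{m} + 7\right) = 12 \left(7 - \frac{1}{m}\right) = 84 - \frac{12}{m}$)
$t^{2}{\left(K \right)} = \left(84 - \frac{12}{- \frac{3}{2}}\right)^{2} = \left(84 - -8\right)^{2} = \left(84 + 8\right)^{2} = 92^{2} = 8464$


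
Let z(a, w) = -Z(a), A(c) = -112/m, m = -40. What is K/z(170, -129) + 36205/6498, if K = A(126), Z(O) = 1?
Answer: 90053/32490 ≈ 2.7717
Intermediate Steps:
A(c) = 14/5 (A(c) = -112/(-40) = -112*(-1/40) = 14/5)
K = 14/5 ≈ 2.8000
z(a, w) = -1 (z(a, w) = -1*1 = -1)
K/z(170, -129) + 36205/6498 = (14/5)/(-1) + 36205/6498 = (14/5)*(-1) + 36205*(1/6498) = -14/5 + 36205/6498 = 90053/32490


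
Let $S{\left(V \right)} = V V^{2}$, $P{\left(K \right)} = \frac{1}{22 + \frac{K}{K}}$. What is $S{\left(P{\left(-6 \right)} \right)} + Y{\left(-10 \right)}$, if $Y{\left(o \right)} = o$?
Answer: $- \frac{121669}{12167} \approx -9.9999$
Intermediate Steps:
$P{\left(K \right)} = \frac{1}{23}$ ($P{\left(K \right)} = \frac{1}{22 + 1} = \frac{1}{23}$)
$S{\left(V \right)} = V^{3}$
$S{\left(P{\left(-6 \right)} \right)} + Y{\left(-10 \right)} = \left(\frac{1}{23}\right)^{3} - 10 = \frac{1}{12167} - 10 = - \frac{121669}{12167}$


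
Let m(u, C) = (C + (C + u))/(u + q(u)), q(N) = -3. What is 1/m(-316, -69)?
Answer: 319/454 ≈ 0.70264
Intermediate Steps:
m(u, C) = (u + 2*C)/(-3 + u) (m(u, C) = (C + (C + u))/(u - 3) = (u + 2*C)/(-3 + u))
1/m(-316, -69) = 1/((-316 + 2*(-69))/(-3 - 316)) = 1/((-316 - 138)/(-319)) = 1/(-1/319*(-454)) = 1/(454/319) = 319/454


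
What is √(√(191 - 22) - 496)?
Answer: I*√483 ≈ 21.977*I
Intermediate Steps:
√(√(191 - 22) - 496) = √(√169 - 496) = √(13 - 496) = √(-483) = I*√483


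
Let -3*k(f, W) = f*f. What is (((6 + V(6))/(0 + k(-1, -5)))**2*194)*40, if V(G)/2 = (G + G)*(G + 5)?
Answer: 5091336000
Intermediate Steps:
k(f, W) = -f**2/3 (k(f, W) = -f*f/3 = -f**2/3)
V(G) = 4*G*(5 + G) (V(G) = 2*((G + G)*(G + 5)) = 2*((2*G)*(5 + G)) = 2*(2*G*(5 + G)) = 4*G*(5 + G))
(((6 + V(6))/(0 + k(-1, -5)))**2*194)*40 = (((6 + 4*6*(5 + 6))/(0 - 1/3*(-1)**2))**2*194)*40 = (((6 + 4*6*11)/(0 - 1/3*1))**2*194)*40 = (((6 + 264)/(0 - 1/3))**2*194)*40 = ((270/(-1/3))**2*194)*40 = ((270*(-3))**2*194)*40 = ((-810)**2*194)*40 = (656100*194)*40 = 127283400*40 = 5091336000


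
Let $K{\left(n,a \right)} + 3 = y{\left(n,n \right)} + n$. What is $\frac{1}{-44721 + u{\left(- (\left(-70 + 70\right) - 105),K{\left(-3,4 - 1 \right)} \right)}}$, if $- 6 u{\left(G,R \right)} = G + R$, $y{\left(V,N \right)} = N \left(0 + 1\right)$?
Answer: $- \frac{1}{44737} \approx -2.2353 \cdot 10^{-5}$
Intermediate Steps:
$y{\left(V,N \right)} = N$ ($y{\left(V,N \right)} = N 1 = N$)
$K{\left(n,a \right)} = -3 + 2 n$ ($K{\left(n,a \right)} = -3 + \left(n + n\right) = -3 + 2 n$)
$u{\left(G,R \right)} = - \frac{G}{6} - \frac{R}{6}$ ($u{\left(G,R \right)} = - \frac{G + R}{6} = - \frac{G}{6} - \frac{R}{6}$)
$\frac{1}{-44721 + u{\left(- (\left(-70 + 70\right) - 105),K{\left(-3,4 - 1 \right)} \right)}} = \frac{1}{-44721 - \left(\frac{-3 + 2 \left(-3\right)}{6} + \frac{1}{6} \left(-1\right) \left(\left(-70 + 70\right) - 105\right)\right)} = \frac{1}{-44721 - \left(\frac{-3 - 6}{6} + \frac{1}{6} \left(-1\right) \left(0 - 105\right)\right)} = \frac{1}{-44721 - \left(- \frac{3}{2} + \frac{\left(-1\right) \left(-105\right)}{6}\right)} = \frac{1}{-44721 + \left(\left(- \frac{1}{6}\right) 105 + \frac{3}{2}\right)} = \frac{1}{-44721 + \left(- \frac{35}{2} + \frac{3}{2}\right)} = \frac{1}{-44721 - 16} = \frac{1}{-44737} = - \frac{1}{44737}$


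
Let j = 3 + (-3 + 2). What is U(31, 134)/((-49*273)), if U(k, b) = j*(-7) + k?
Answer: -17/13377 ≈ -0.0012708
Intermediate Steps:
j = 2 (j = 3 - 1 = 2)
U(k, b) = -14 + k (U(k, b) = 2*(-7) + k = -14 + k)
U(31, 134)/((-49*273)) = (-14 + 31)/((-49*273)) = 17/(-13377) = 17*(-1/13377) = -17/13377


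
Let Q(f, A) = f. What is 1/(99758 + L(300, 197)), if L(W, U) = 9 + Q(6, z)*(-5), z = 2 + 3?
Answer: 1/99737 ≈ 1.0026e-5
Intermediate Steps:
z = 5
L(W, U) = -21 (L(W, U) = 9 + 6*(-5) = 9 - 30 = -21)
1/(99758 + L(300, 197)) = 1/(99758 - 21) = 1/99737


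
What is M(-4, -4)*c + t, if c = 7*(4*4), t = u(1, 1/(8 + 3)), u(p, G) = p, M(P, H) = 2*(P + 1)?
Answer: -671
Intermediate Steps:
M(P, H) = 2 + 2*P (M(P, H) = 2*(1 + P) = 2 + 2*P)
t = 1
c = 112 (c = 7*16 = 112)
M(-4, -4)*c + t = (2 + 2*(-4))*112 + 1 = (2 - 8)*112 + 1 = -6*112 + 1 = -672 + 1 = -671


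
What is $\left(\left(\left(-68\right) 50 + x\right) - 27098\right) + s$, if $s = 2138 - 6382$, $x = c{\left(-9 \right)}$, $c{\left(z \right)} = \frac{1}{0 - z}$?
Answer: $- \frac{312677}{9} \approx -34742.0$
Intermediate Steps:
$c{\left(z \right)} = - \frac{1}{z}$ ($c{\left(z \right)} = \frac{1}{\left(-1\right) z} = - \frac{1}{z}$)
$x = \frac{1}{9}$ ($x = - \frac{1}{-9} = \left(-1\right) \left(- \frac{1}{9}\right) = \frac{1}{9} \approx 0.11111$)
$s = -4244$
$\left(\left(\left(-68\right) 50 + x\right) - 27098\right) + s = \left(\left(\left(-68\right) 50 + \frac{1}{9}\right) - 27098\right) - 4244 = \left(\left(-3400 + \frac{1}{9}\right) - 27098\right) - 4244 = \left(- \frac{30599}{9} - 27098\right) - 4244 = - \frac{274481}{9} - 4244 = - \frac{312677}{9}$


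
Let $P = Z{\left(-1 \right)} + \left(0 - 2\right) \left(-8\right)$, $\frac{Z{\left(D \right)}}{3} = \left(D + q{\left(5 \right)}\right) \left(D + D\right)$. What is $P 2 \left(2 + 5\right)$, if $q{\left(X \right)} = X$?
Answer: $-112$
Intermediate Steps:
$Z{\left(D \right)} = 6 D \left(5 + D\right)$ ($Z{\left(D \right)} = 3 \left(D + 5\right) \left(D + D\right) = 3 \left(5 + D\right) 2 D = 3 \cdot 2 D \left(5 + D\right) = 6 D \left(5 + D\right)$)
$P = -8$ ($P = 6 \left(-1\right) \left(5 - 1\right) + \left(0 - 2\right) \left(-8\right) = 6 \left(-1\right) 4 + \left(0 - 2\right) \left(-8\right) = -24 - -16 = -24 + 16 = -8$)
$P 2 \left(2 + 5\right) = - 8 \cdot 2 \left(2 + 5\right) = - 8 \cdot 2 \cdot 7 = \left(-8\right) 14 = -112$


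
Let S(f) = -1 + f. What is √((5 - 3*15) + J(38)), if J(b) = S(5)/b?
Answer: I*√14402/19 ≈ 6.3162*I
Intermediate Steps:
J(b) = 4/b (J(b) = (-1 + 5)/b = 4/b)
√((5 - 3*15) + J(38)) = √((5 - 3*15) + 4/38) = √((5 - 45) + 4*(1/38)) = √(-40 + 2/19) = √(-758/19) = I*√14402/19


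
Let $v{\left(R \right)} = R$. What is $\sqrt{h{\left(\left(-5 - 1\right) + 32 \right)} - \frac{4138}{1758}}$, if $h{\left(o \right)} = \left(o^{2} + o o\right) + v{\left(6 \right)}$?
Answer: $\frac{\sqrt{1047427827}}{879} \approx 36.819$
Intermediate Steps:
$h{\left(o \right)} = 6 + 2 o^{2}$ ($h{\left(o \right)} = \left(o^{2} + o o\right) + 6 = \left(o^{2} + o^{2}\right) + 6 = 2 o^{2} + 6 = 6 + 2 o^{2}$)
$\sqrt{h{\left(\left(-5 - 1\right) + 32 \right)} - \frac{4138}{1758}} = \sqrt{\left(6 + 2 \left(\left(-5 - 1\right) + 32\right)^{2}\right) - \frac{4138}{1758}} = \sqrt{\left(6 + 2 \left(\left(-5 - 1\right) + 32\right)^{2}\right) - \frac{2069}{879}} = \sqrt{\left(6 + 2 \left(-6 + 32\right)^{2}\right) - \frac{2069}{879}} = \sqrt{\left(6 + 2 \cdot 26^{2}\right) - \frac{2069}{879}} = \sqrt{\left(6 + 2 \cdot 676\right) - \frac{2069}{879}} = \sqrt{\left(6 + 1352\right) - \frac{2069}{879}} = \sqrt{1358 - \frac{2069}{879}} = \sqrt{\frac{1191613}{879}} = \frac{\sqrt{1047427827}}{879}$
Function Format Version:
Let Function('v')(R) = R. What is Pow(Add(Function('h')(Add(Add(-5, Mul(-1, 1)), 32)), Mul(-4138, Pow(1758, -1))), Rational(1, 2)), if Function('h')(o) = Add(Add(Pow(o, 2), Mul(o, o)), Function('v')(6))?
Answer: Mul(Rational(1, 879), Pow(1047427827, Rational(1, 2))) ≈ 36.819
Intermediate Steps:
Function('h')(o) = Add(6, Mul(2, Pow(o, 2))) (Function('h')(o) = Add(Add(Pow(o, 2), Mul(o, o)), 6) = Add(Add(Pow(o, 2), Pow(o, 2)), 6) = Add(Mul(2, Pow(o, 2)), 6) = Add(6, Mul(2, Pow(o, 2))))
Pow(Add(Function('h')(Add(Add(-5, Mul(-1, 1)), 32)), Mul(-4138, Pow(1758, -1))), Rational(1, 2)) = Pow(Add(Add(6, Mul(2, Pow(Add(Add(-5, Mul(-1, 1)), 32), 2))), Mul(-4138, Pow(1758, -1))), Rational(1, 2)) = Pow(Add(Add(6, Mul(2, Pow(Add(Add(-5, -1), 32), 2))), Mul(-4138, Rational(1, 1758))), Rational(1, 2)) = Pow(Add(Add(6, Mul(2, Pow(Add(-6, 32), 2))), Rational(-2069, 879)), Rational(1, 2)) = Pow(Add(Add(6, Mul(2, Pow(26, 2))), Rational(-2069, 879)), Rational(1, 2)) = Pow(Add(Add(6, Mul(2, 676)), Rational(-2069, 879)), Rational(1, 2)) = Pow(Add(Add(6, 1352), Rational(-2069, 879)), Rational(1, 2)) = Pow(Add(1358, Rational(-2069, 879)), Rational(1, 2)) = Pow(Rational(1191613, 879), Rational(1, 2)) = Mul(Rational(1, 879), Pow(1047427827, Rational(1, 2)))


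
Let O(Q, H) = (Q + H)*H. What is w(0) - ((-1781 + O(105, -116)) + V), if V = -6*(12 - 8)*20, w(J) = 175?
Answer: 1160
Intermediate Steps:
V = -480 (V = -6*4*20 = -24*20 = -480)
O(Q, H) = H*(H + Q) (O(Q, H) = (H + Q)*H = H*(H + Q))
w(0) - ((-1781 + O(105, -116)) + V) = 175 - ((-1781 - 116*(-116 + 105)) - 480) = 175 - ((-1781 - 116*(-11)) - 480) = 175 - ((-1781 + 1276) - 480) = 175 - (-505 - 480) = 175 - 1*(-985) = 175 + 985 = 1160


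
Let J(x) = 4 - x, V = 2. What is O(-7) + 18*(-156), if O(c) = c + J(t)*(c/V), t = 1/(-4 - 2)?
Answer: -33955/12 ≈ -2829.6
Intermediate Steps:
t = -⅙ (t = 1/(-6) = -⅙ ≈ -0.16667)
O(c) = 37*c/12 (O(c) = c + (4 - 1*(-⅙))*(c/2) = c + (4 + ⅙)*(c*(½)) = c + 25*(c/2)/6 = c + 25*c/12 = 37*c/12)
O(-7) + 18*(-156) = (37/12)*(-7) + 18*(-156) = -259/12 - 2808 = -33955/12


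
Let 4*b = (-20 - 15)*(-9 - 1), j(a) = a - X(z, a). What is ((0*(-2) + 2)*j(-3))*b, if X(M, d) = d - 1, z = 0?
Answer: 175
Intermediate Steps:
X(M, d) = -1 + d
j(a) = 1 (j(a) = a - (-1 + a) = a + (1 - a) = 1)
b = 175/2 (b = ((-20 - 15)*(-9 - 1))/4 = (-35*(-10))/4 = (1/4)*350 = 175/2 ≈ 87.500)
((0*(-2) + 2)*j(-3))*b = ((0*(-2) + 2)*1)*(175/2) = ((0 + 2)*1)*(175/2) = (2*1)*(175/2) = 2*(175/2) = 175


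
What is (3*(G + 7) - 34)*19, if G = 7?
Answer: 152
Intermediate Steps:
(3*(G + 7) - 34)*19 = (3*(7 + 7) - 34)*19 = (3*14 - 34)*19 = (42 - 34)*19 = 8*19 = 152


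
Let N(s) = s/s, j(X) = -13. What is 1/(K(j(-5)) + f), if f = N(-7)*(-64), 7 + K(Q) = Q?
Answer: -1/84 ≈ -0.011905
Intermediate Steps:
K(Q) = -7 + Q
N(s) = 1
f = -64 (f = 1*(-64) = -64)
1/(K(j(-5)) + f) = 1/((-7 - 13) - 64) = 1/(-20 - 64) = 1/(-84) = -1/84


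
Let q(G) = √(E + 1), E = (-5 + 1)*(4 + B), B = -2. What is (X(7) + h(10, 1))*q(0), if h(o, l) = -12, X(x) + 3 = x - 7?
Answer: -15*I*√7 ≈ -39.686*I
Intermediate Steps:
X(x) = -10 + x (X(x) = -3 + (x - 7) = -3 + (-7 + x) = -10 + x)
E = -8 (E = (-5 + 1)*(4 - 2) = -4*2 = -8)
q(G) = I*√7 (q(G) = √(-8 + 1) = √(-7) = I*√7)
(X(7) + h(10, 1))*q(0) = ((-10 + 7) - 12)*(I*√7) = (-3 - 12)*(I*√7) = -15*I*√7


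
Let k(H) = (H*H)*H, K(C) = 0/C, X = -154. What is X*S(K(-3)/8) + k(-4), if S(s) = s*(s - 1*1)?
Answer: -64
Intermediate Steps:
K(C) = 0
k(H) = H³ (k(H) = H²*H = H³)
S(s) = s*(-1 + s) (S(s) = s*(s - 1) = s*(-1 + s))
X*S(K(-3)/8) + k(-4) = -154*0/8*(-1 + 0/8) + (-4)³ = -154*0*(⅛)*(-1 + 0*(⅛)) - 64 = -0*(-1 + 0) - 64 = -0*(-1) - 64 = -154*0 - 64 = 0 - 64 = -64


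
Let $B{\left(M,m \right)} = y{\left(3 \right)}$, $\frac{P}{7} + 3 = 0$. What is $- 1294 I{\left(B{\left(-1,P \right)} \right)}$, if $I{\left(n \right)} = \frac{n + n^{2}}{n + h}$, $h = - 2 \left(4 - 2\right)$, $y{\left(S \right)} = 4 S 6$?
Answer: $- \frac{1700316}{17} \approx -1.0002 \cdot 10^{5}$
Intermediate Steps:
$y{\left(S \right)} = 24 S$
$h = -4$ ($h = \left(-2\right) 2 = -4$)
$P = -21$ ($P = -21 + 7 \cdot 0 = -21 + 0 = -21$)
$B{\left(M,m \right)} = 72$ ($B{\left(M,m \right)} = 24 \cdot 3 = 72$)
$I{\left(n \right)} = \frac{n + n^{2}}{-4 + n}$ ($I{\left(n \right)} = \frac{n + n^{2}}{n - 4} = \frac{n + n^{2}}{-4 + n}$)
$- 1294 I{\left(B{\left(-1,P \right)} \right)} = - 1294 \frac{72 \left(1 + 72\right)}{-4 + 72} = - 1294 \cdot 72 \cdot \frac{1}{68} \cdot 73 = \left(-1294\right) \frac{1314}{17} = - \frac{1700316}{17}$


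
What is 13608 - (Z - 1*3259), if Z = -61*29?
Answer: 18636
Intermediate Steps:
Z = -1769
13608 - (Z - 1*3259) = 13608 - (-1769 - 1*3259) = 13608 - (-1769 - 3259) = 13608 - 1*(-5028) = 13608 + 5028 = 18636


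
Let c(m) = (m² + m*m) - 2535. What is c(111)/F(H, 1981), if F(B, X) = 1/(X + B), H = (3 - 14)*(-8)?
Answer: 45739383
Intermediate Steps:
H = 88 (H = -11*(-8) = 88)
F(B, X) = 1/(B + X)
c(m) = -2535 + 2*m² (c(m) = (m² + m²) - 2535 = 2*m² - 2535 = -2535 + 2*m²)
c(111)/F(H, 1981) = (-2535 + 2*111²)/(1/(88 + 1981)) = (-2535 + 2*12321)/(1/2069) = (-2535 + 24642)/(1/2069) = 22107*2069 = 45739383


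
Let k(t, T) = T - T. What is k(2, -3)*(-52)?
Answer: 0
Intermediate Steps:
k(t, T) = 0
k(2, -3)*(-52) = 0*(-52) = 0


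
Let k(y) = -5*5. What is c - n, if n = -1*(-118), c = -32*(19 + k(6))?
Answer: 74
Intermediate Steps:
k(y) = -25
c = 192 (c = -32*(19 - 25) = -32*(-6) = 192)
n = 118
c - n = 192 - 1*118 = 192 - 118 = 74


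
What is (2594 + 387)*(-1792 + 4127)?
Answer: 6960635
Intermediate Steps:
(2594 + 387)*(-1792 + 4127) = 2981*2335 = 6960635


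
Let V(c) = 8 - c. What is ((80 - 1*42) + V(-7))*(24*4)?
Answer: 5088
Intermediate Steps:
((80 - 1*42) + V(-7))*(24*4) = ((80 - 1*42) + (8 - 1*(-7)))*(24*4) = ((80 - 42) + (8 + 7))*96 = (38 + 15)*96 = 53*96 = 5088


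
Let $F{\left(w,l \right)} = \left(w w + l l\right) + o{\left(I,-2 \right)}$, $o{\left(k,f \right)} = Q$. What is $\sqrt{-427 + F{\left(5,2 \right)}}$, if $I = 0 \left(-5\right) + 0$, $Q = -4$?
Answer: $i \sqrt{402} \approx 20.05 i$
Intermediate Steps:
$I = 0$ ($I = 0 + 0 = 0$)
$o{\left(k,f \right)} = -4$
$F{\left(w,l \right)} = -4 + l^{2} + w^{2}$ ($F{\left(w,l \right)} = \left(w w + l l\right) - 4 = \left(w^{2} + l^{2}\right) - 4 = \left(l^{2} + w^{2}\right) - 4 = -4 + l^{2} + w^{2}$)
$\sqrt{-427 + F{\left(5,2 \right)}} = \sqrt{-427 + \left(-4 + 2^{2} + 5^{2}\right)} = \sqrt{-427 + \left(-4 + 4 + 25\right)} = \sqrt{-427 + 25} = \sqrt{-402} = i \sqrt{402}$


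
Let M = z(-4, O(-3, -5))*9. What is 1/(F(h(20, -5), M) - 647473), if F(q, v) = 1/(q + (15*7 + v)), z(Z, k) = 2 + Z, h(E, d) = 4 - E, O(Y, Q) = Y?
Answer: -71/45970582 ≈ -1.5445e-6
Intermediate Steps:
M = -18 (M = (2 - 4)*9 = -2*9 = -18)
F(q, v) = 1/(105 + q + v) (F(q, v) = 1/(q + (105 + v)) = 1/(105 + q + v))
1/(F(h(20, -5), M) - 647473) = 1/(1/(105 + (4 - 1*20) - 18) - 647473) = 1/(1/(105 + (4 - 20) - 18) - 647473) = 1/(1/(105 - 16 - 18) - 647473) = 1/(1/71 - 647473) = 1/(-45970582/71) = -71/45970582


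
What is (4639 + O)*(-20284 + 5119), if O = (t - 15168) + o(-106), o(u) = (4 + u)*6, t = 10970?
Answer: 2593215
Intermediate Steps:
o(u) = 24 + 6*u
O = -4810 (O = (10970 - 15168) + (24 + 6*(-106)) = -4198 + (24 - 636) = -4198 - 612 = -4810)
(4639 + O)*(-20284 + 5119) = (4639 - 4810)*(-20284 + 5119) = -171*(-15165) = 2593215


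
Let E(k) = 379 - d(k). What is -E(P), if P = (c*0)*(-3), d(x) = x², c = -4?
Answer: -379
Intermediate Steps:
P = 0 (P = -4*0*(-3) = 0*(-3) = 0)
E(k) = 379 - k²
-E(P) = -(379 - 1*0²) = -(379 - 1*0) = -(379 + 0) = -1*379 = -379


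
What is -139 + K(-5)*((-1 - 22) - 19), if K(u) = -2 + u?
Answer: 155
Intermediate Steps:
-139 + K(-5)*((-1 - 22) - 19) = -139 + (-2 - 5)*((-1 - 22) - 19) = -139 - 7*(-23 - 19) = -139 - 7*(-42) = -139 + 294 = 155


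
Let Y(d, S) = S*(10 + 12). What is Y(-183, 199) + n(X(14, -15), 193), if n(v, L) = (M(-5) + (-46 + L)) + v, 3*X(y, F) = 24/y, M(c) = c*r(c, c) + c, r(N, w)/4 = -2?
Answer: 31924/7 ≈ 4560.6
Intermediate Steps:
r(N, w) = -8 (r(N, w) = 4*(-2) = -8)
Y(d, S) = 22*S (Y(d, S) = S*22 = 22*S)
M(c) = -7*c (M(c) = c*(-8) + c = -8*c + c = -7*c)
X(y, F) = 8/y (X(y, F) = (24/y)/3 = 8/y)
n(v, L) = -11 + L + v (n(v, L) = (-7*(-5) + (-46 + L)) + v = (35 + (-46 + L)) + v = (-11 + L) + v = -11 + L + v)
Y(-183, 199) + n(X(14, -15), 193) = 22*199 + (-11 + 193 + 8/14) = 4378 + (-11 + 193 + 8*(1/14)) = 4378 + (-11 + 193 + 4/7) = 4378 + 1278/7 = 31924/7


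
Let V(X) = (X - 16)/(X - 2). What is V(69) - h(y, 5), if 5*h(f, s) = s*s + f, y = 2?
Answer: -1544/335 ≈ -4.6090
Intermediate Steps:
V(X) = (-16 + X)/(-2 + X)
h(f, s) = f/5 + s²/5 (h(f, s) = (s*s + f)/5 = (s² + f)/5 = (f + s²)/5 = f/5 + s²/5)
V(69) - h(y, 5) = (-16 + 69)/(-2 + 69) - ((⅕)*2 + (⅕)*5²) = 53/67 - (⅖ + (⅕)*25) = (1/67)*53 - (⅖ + 5) = 53/67 - 1*27/5 = 53/67 - 27/5 = -1544/335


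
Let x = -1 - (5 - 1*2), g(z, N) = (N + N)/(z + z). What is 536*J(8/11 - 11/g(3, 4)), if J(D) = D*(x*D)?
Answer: -14681174/121 ≈ -1.2133e+5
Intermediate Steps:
g(z, N) = N/z (g(z, N) = (2*N)/((2*z)) = (2*N)*(1/(2*z)) = N/z)
x = -4 (x = -1 - (5 - 2) = -1 - 1*3 = -1 - 3 = -4)
J(D) = -4*D**2 (J(D) = D*(-4*D) = -4*D**2)
536*J(8/11 - 11/g(3, 4)) = 536*(-4*(8/11 - 11/(4/3))**2) = 536*(-4*(8*(1/11) - 11/(4*(1/3)))**2) = 536*(-4*(8/11 - 11/4/3)**2) = 536*(-4*(8/11 - 11*3/4)**2) = 536*(-4*(8/11 - 33/4)**2) = 536*(-4*(-331/44)**2) = 536*(-4*109561/1936) = 536*(-109561/484) = -14681174/121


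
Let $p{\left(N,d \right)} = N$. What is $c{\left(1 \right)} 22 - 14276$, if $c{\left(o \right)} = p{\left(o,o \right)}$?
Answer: $-14254$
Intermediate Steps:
$c{\left(o \right)} = o$
$c{\left(1 \right)} 22 - 14276 = 1 \cdot 22 - 14276 = 22 - 14276 = -14254$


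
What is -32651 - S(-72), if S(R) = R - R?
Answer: -32651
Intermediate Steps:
S(R) = 0
-32651 - S(-72) = -32651 - 1*0 = -32651 + 0 = -32651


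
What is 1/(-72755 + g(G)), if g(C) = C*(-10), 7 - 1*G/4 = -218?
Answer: -1/81755 ≈ -1.2232e-5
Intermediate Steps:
G = 900 (G = 28 - 4*(-218) = 28 + 872 = 900)
g(C) = -10*C
1/(-72755 + g(G)) = 1/(-72755 - 10*900) = 1/(-72755 - 9000) = 1/(-81755) = -1/81755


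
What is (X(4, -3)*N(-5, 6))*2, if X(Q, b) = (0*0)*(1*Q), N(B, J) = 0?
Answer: 0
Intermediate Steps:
X(Q, b) = 0 (X(Q, b) = 0*Q = 0)
(X(4, -3)*N(-5, 6))*2 = (0*0)*2 = 0*2 = 0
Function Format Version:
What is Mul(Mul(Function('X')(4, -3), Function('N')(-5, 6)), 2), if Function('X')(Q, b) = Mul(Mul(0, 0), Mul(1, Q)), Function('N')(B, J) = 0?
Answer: 0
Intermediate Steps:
Function('X')(Q, b) = 0 (Function('X')(Q, b) = Mul(0, Q) = 0)
Mul(Mul(Function('X')(4, -3), Function('N')(-5, 6)), 2) = Mul(Mul(0, 0), 2) = Mul(0, 2) = 0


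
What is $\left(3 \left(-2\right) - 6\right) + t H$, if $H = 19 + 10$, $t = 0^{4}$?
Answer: $-12$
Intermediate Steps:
$t = 0$
$H = 29$
$\left(3 \left(-2\right) - 6\right) + t H = \left(3 \left(-2\right) - 6\right) + 0 \cdot 29 = \left(-6 - 6\right) + 0 = -12 + 0 = -12$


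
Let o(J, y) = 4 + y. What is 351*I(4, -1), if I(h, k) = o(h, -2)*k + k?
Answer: -1053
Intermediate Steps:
I(h, k) = 3*k (I(h, k) = (4 - 2)*k + k = 2*k + k = 3*k)
351*I(4, -1) = 351*(3*(-1)) = 351*(-3) = -1053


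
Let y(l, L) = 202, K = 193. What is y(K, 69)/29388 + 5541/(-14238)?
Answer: -2221706/5811477 ≈ -0.38230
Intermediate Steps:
y(K, 69)/29388 + 5541/(-14238) = 202/29388 + 5541/(-14238) = 202*(1/29388) + 5541*(-1/14238) = 101/14694 - 1847/4746 = -2221706/5811477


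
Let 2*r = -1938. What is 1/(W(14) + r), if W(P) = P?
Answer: -1/955 ≈ -0.0010471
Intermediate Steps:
r = -969 (r = (½)*(-1938) = -969)
1/(W(14) + r) = 1/(14 - 969) = 1/(-955) = -1/955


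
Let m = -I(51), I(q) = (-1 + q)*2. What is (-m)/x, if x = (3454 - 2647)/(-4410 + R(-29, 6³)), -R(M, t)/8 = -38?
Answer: -410600/807 ≈ -508.80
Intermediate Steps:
I(q) = -2 + 2*q
R(M, t) = 304 (R(M, t) = -8*(-38) = 304)
m = -100 (m = -(-2 + 2*51) = -(-2 + 102) = -1*100 = -100)
x = -807/4106 (x = (3454 - 2647)/(-4410 + 304) = 807/(-4106) = 807*(-1/4106) = -807/4106 ≈ -0.19654)
(-m)/x = (-1*(-100))/(-807/4106) = 100*(-4106/807) = -410600/807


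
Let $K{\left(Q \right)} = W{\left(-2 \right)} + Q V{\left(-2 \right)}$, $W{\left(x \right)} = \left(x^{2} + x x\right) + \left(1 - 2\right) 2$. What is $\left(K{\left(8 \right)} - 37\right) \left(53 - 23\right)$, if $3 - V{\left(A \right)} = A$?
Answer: $270$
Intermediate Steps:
$V{\left(A \right)} = 3 - A$
$W{\left(x \right)} = -2 + 2 x^{2}$ ($W{\left(x \right)} = \left(x^{2} + x^{2}\right) - 2 = 2 x^{2} - 2 = -2 + 2 x^{2}$)
$K{\left(Q \right)} = 6 + 5 Q$ ($K{\left(Q \right)} = \left(-2 + 2 \left(-2\right)^{2}\right) + Q \left(3 - -2\right) = \left(-2 + 2 \cdot 4\right) + Q \left(3 + 2\right) = \left(-2 + 8\right) + Q 5 = 6 + 5 Q$)
$\left(K{\left(8 \right)} - 37\right) \left(53 - 23\right) = \left(\left(6 + 5 \cdot 8\right) - 37\right) \left(53 - 23\right) = \left(\left(6 + 40\right) - 37\right) \left(53 - 23\right) = \left(46 - 37\right) 30 = 9 \cdot 30 = 270$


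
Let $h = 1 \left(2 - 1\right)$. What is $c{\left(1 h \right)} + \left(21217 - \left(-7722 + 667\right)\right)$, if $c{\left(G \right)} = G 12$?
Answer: $28284$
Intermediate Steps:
$h = 1$ ($h = 1 \cdot 1 = 1$)
$c{\left(G \right)} = 12 G$
$c{\left(1 h \right)} + \left(21217 - \left(-7722 + 667\right)\right) = 12 \cdot 1 \cdot 1 + \left(21217 - \left(-7722 + 667\right)\right) = 12 \cdot 1 + \left(21217 - -7055\right) = 12 + \left(21217 + 7055\right) = 12 + 28272 = 28284$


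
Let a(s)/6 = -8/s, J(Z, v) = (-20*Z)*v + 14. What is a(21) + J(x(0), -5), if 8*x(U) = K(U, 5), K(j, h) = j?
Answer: 82/7 ≈ 11.714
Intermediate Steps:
x(U) = U/8
J(Z, v) = 14 - 20*Z*v (J(Z, v) = -20*Z*v + 14 = 14 - 20*Z*v)
a(s) = -48/s (a(s) = 6*(-8/s) = -48/s)
a(21) + J(x(0), -5) = -48/21 + (14 - 20*(1/8)*0*(-5)) = -48*1/21 + (14 - 20*0*(-5)) = -16/7 + (14 + 0) = -16/7 + 14 = 82/7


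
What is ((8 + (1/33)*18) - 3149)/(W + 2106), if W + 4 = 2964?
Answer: -34545/55726 ≈ -0.61991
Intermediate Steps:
W = 2960 (W = -4 + 2964 = 2960)
((8 + (1/33)*18) - 3149)/(W + 2106) = ((8 + (1/33)*18) - 3149)/(2960 + 2106) = ((8 + (1*(1/33))*18) - 3149)/5066 = ((8 + (1/33)*18) - 3149)*(1/5066) = ((8 + 6/11) - 3149)*(1/5066) = (94/11 - 3149)*(1/5066) = -34545/11*1/5066 = -34545/55726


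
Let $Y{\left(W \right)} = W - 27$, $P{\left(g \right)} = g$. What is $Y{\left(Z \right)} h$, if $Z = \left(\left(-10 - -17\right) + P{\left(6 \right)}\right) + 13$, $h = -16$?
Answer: $16$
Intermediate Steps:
$Z = 26$ ($Z = \left(\left(-10 - -17\right) + 6\right) + 13 = \left(\left(-10 + 17\right) + 6\right) + 13 = \left(7 + 6\right) + 13 = 13 + 13 = 26$)
$Y{\left(W \right)} = -27 + W$
$Y{\left(Z \right)} h = \left(-27 + 26\right) \left(-16\right) = \left(-1\right) \left(-16\right) = 16$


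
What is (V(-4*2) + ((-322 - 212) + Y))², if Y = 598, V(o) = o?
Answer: 3136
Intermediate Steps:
(V(-4*2) + ((-322 - 212) + Y))² = (-4*2 + ((-322 - 212) + 598))² = (-8 + (-534 + 598))² = (-8 + 64)² = 56² = 3136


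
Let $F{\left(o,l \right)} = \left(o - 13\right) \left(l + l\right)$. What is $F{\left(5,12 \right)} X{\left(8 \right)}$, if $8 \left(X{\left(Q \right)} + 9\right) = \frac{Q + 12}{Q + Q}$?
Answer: $1698$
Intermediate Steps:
$F{\left(o,l \right)} = 2 l \left(-13 + o\right)$ ($F{\left(o,l \right)} = \left(-13 + o\right) 2 l = 2 l \left(-13 + o\right)$)
$X{\left(Q \right)} = -9 + \frac{12 + Q}{16 Q}$ ($X{\left(Q \right)} = -9 + \frac{\left(Q + 12\right) \frac{1}{Q + Q}}{8} = -9 + \frac{\left(12 + Q\right) \frac{1}{2 Q}}{8} = -9 + \frac{\frac{1}{2} \frac{1}{Q} \left(12 + Q\right)}{8} = -9 + \frac{12 + Q}{16 Q}$)
$F{\left(5,12 \right)} X{\left(8 \right)} = 2 \cdot 12 \left(-13 + 5\right) \frac{12 - 1144}{16 \cdot 8} = 2 \cdot 12 \left(-8\right) \frac{1}{16} \cdot \frac{1}{8} \left(12 - 1144\right) = - 192 \cdot \frac{1}{16} \cdot \frac{1}{8} \left(-1132\right) = \left(-192\right) \left(- \frac{283}{32}\right) = 1698$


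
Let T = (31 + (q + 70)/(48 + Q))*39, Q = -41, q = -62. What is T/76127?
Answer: 8775/532889 ≈ 0.016467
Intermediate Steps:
T = 8775/7 (T = (31 + (-62 + 70)/(48 - 41))*39 = (31 + 8/7)*39 = (225/7)*39 = 8775/7 ≈ 1253.6)
T/76127 = (8775/7)/76127 = (8775/7)*(1/76127) = 8775/532889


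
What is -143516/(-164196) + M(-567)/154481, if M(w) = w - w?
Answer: 35879/41049 ≈ 0.87405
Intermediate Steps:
M(w) = 0
-143516/(-164196) + M(-567)/154481 = -143516/(-164196) + 0/154481 = -143516*(-1/164196) + 0*(1/154481) = 35879/41049 + 0 = 35879/41049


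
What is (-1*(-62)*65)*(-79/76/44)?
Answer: -159185/1672 ≈ -95.206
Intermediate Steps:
(-1*(-62)*65)*(-79/76/44) = (62*65)*(-79*1/76*(1/44)) = 4030*(-79/76*1/44) = 4030*(-79/3344) = -159185/1672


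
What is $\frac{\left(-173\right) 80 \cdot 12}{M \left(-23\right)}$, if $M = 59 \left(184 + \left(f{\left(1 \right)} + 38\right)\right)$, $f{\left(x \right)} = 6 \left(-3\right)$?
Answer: $\frac{13840}{23069} \approx 0.59994$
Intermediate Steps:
$f{\left(x \right)} = -18$
$M = 12036$ ($M = 59 \left(184 + \left(-18 + 38\right)\right) = 59 \left(184 + 20\right) = 59 \cdot 204 = 12036$)
$\frac{\left(-173\right) 80 \cdot 12}{M \left(-23\right)} = \frac{\left(-173\right) 80 \cdot 12}{12036 \left(-23\right)} = \frac{\left(-13840\right) 12}{-276828} = \left(-166080\right) \left(- \frac{1}{276828}\right) = \frac{13840}{23069}$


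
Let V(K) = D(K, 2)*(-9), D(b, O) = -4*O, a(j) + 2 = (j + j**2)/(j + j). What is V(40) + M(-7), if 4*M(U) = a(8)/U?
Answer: 4027/56 ≈ 71.911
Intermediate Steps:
a(j) = -2 + (j + j**2)/(2*j) (a(j) = -2 + (j + j**2)/(j + j) = -2 + (j + j**2)/((2*j)) = -2 + (j + j**2)*(1/(2*j)) = -2 + (j + j**2)/(2*j))
V(K) = 72 (V(K) = -4*2*(-9) = -8*(-9) = 72)
M(U) = 5/(8*U) (M(U) = ((-3/2 + (1/2)*8)/U)/4 = ((-3/2 + 4)/U)/4 = (5/(2*U))/4 = 5/(8*U))
V(40) + M(-7) = 72 + (5/8)/(-7) = 72 + (5/8)*(-1/7) = 72 - 5/56 = 4027/56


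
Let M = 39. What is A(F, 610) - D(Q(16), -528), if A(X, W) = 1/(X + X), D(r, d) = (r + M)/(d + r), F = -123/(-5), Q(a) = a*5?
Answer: 2251/7872 ≈ 0.28595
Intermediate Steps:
Q(a) = 5*a
F = 123/5 (F = -123*(-1/5) = 123/5 ≈ 24.600)
D(r, d) = (39 + r)/(d + r) (D(r, d) = (r + 39)/(d + r) = (39 + r)/(d + r))
A(X, W) = 1/(2*X)
A(F, 610) - D(Q(16), -528) = 1/(2*(123/5)) - (39 + 5*16)/(-528 + 5*16) = (1/2)*(5/123) - (39 + 80)/(-528 + 80) = 5/246 - 119/(-448) = 5/246 - (-1)*119/448 = 5/246 - 1*(-17/64) = 5/246 + 17/64 = 2251/7872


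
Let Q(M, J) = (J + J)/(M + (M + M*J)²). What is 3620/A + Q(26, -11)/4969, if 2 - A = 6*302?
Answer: -336033605/168016797 ≈ -2.0000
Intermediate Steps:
Q(M, J) = 2*J/(M + (M + J*M)²) (Q(M, J) = (2*J)/(M + (M + J*M)²) = 2*J/(M + (M + J*M)²))
A = -1810 (A = 2 - 6*302 = 2 - 1*1812 = 2 - 1812 = -1810)
3620/A + Q(26, -11)/4969 = 3620/(-1810) + (2*(-11)/(26*(1 + 26*(1 - 11)²)))/4969 = 3620*(-1/1810) + (2*(-11)*(1/26)/(1 + 26*(-10)²))*(1/4969) = -2 + (2*(-11)*(1/26)/(1 + 26*100))*(1/4969) = -2 + (2*(-11)*(1/26)/(1 + 2600))*(1/4969) = -2 + (2*(-11)*(1/26)/2601)*(1/4969) = -2 + (2*(-11)*(1/26)*(1/2601))*(1/4969) = -2 - 11/33813*1/4969 = -2 - 11/168016797 = -336033605/168016797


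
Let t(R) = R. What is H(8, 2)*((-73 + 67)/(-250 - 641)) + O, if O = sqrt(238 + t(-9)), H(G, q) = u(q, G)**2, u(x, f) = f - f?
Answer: sqrt(229) ≈ 15.133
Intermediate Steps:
u(x, f) = 0
H(G, q) = 0 (H(G, q) = 0**2 = 0)
O = sqrt(229) (O = sqrt(238 - 9) = sqrt(229) ≈ 15.133)
H(8, 2)*((-73 + 67)/(-250 - 641)) + O = 0*((-73 + 67)/(-250 - 641)) + sqrt(229) = 0*(-6/(-891)) + sqrt(229) = 0*(-6*(-1/891)) + sqrt(229) = 0*(2/297) + sqrt(229) = 0 + sqrt(229) = sqrt(229)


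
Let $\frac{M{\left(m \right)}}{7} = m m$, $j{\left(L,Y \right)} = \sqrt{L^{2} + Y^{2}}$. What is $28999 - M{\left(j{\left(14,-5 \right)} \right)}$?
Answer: $27452$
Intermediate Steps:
$M{\left(m \right)} = 7 m^{2}$ ($M{\left(m \right)} = 7 m m = 7 m^{2}$)
$28999 - M{\left(j{\left(14,-5 \right)} \right)} = 28999 - 7 \left(\sqrt{14^{2} + \left(-5\right)^{2}}\right)^{2} = 28999 - 7 \left(\sqrt{196 + 25}\right)^{2} = 28999 - 7 \left(\sqrt{221}\right)^{2} = 28999 - 7 \cdot 221 = 28999 - 1547 = 27452$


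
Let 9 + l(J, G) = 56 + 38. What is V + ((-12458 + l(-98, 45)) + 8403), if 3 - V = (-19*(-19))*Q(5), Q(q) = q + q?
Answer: -7577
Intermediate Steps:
Q(q) = 2*q
l(J, G) = 85 (l(J, G) = -9 + (56 + 38) = -9 + 94 = 85)
V = -3607 (V = 3 - (-19*(-19))*2*5 = 3 - 361*10 = 3 - 1*3610 = 3 - 3610 = -3607)
V + ((-12458 + l(-98, 45)) + 8403) = -3607 + ((-12458 + 85) + 8403) = -3607 + (-12373 + 8403) = -3607 - 3970 = -7577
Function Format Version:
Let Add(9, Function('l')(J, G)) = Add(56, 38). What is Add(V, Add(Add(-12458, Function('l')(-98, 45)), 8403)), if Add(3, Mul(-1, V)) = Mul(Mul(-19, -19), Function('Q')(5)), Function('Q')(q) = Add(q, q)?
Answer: -7577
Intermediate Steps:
Function('Q')(q) = Mul(2, q)
Function('l')(J, G) = 85 (Function('l')(J, G) = Add(-9, Add(56, 38)) = Add(-9, 94) = 85)
V = -3607 (V = Add(3, Mul(-1, Mul(Mul(-19, -19), Mul(2, 5)))) = Add(3, Mul(-1, Mul(361, 10))) = Add(3, Mul(-1, 3610)) = Add(3, -3610) = -3607)
Add(V, Add(Add(-12458, Function('l')(-98, 45)), 8403)) = Add(-3607, Add(Add(-12458, 85), 8403)) = Add(-3607, Add(-12373, 8403)) = Add(-3607, -3970) = -7577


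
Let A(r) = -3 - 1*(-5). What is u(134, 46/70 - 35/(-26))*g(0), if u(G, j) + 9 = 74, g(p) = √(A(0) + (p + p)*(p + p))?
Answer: 65*√2 ≈ 91.924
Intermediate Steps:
A(r) = 2 (A(r) = -3 + 5 = 2)
g(p) = √(2 + 4*p²) (g(p) = √(2 + (p + p)*(p + p)) = √(2 + (2*p)*(2*p)) = √(2 + 4*p²))
u(G, j) = 65 (u(G, j) = -9 + 74 = 65)
u(134, 46/70 - 35/(-26))*g(0) = 65*√(2 + 4*0²) = 65*√(2 + 4*0) = 65*√(2 + 0) = 65*√2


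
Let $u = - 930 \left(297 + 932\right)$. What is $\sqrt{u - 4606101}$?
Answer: $i \sqrt{5749071} \approx 2397.7 i$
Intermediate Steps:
$u = -1142970$ ($u = \left(-930\right) 1229 = -1142970$)
$\sqrt{u - 4606101} = \sqrt{-1142970 - 4606101} = \sqrt{-5749071} = i \sqrt{5749071}$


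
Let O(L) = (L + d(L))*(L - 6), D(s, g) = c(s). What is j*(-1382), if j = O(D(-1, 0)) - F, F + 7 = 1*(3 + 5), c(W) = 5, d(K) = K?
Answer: 15202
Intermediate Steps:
D(s, g) = 5
F = 1 (F = -7 + 1*(3 + 5) = -7 + 1*8 = -7 + 8 = 1)
O(L) = 2*L*(-6 + L) (O(L) = (L + L)*(L - 6) = (2*L)*(-6 + L) = 2*L*(-6 + L))
j = -11 (j = 2*5*(-6 + 5) - 1*1 = 2*5*(-1) - 1 = -10 - 1 = -11)
j*(-1382) = -11*(-1382) = 15202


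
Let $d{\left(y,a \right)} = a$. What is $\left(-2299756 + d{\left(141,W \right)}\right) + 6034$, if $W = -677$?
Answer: $-2294399$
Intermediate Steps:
$\left(-2299756 + d{\left(141,W \right)}\right) + 6034 = \left(-2299756 - 677\right) + 6034 = -2300433 + 6034 = -2294399$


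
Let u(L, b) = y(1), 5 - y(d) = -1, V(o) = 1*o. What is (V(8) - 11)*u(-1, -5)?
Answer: -18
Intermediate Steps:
V(o) = o
y(d) = 6 (y(d) = 5 - 1*(-1) = 5 + 1 = 6)
u(L, b) = 6
(V(8) - 11)*u(-1, -5) = (8 - 11)*6 = -3*6 = -18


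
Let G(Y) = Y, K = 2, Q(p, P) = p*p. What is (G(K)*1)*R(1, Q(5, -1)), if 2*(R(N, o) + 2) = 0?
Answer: -4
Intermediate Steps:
Q(p, P) = p²
R(N, o) = -2 (R(N, o) = -2 + (½)*0 = -2 + 0 = -2)
(G(K)*1)*R(1, Q(5, -1)) = (2*1)*(-2) = 2*(-2) = -4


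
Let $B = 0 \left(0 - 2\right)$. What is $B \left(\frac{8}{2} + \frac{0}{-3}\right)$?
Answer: $0$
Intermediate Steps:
$B = 0$ ($B = 0 \left(-2\right) = 0$)
$B \left(\frac{8}{2} + \frac{0}{-3}\right) = 0 \left(\frac{8}{2} + \frac{0}{-3}\right) = 0 \left(8 \cdot \frac{1}{2} + 0 \left(- \frac{1}{3}\right)\right) = 0 \left(4 + 0\right) = 0 \cdot 4 = 0$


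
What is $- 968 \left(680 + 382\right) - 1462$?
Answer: $-1029478$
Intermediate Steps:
$- 968 \left(680 + 382\right) - 1462 = \left(-968\right) 1062 - 1462 = -1028016 - 1462 = -1029478$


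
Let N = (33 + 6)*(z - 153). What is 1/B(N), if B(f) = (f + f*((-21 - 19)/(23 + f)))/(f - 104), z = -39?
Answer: 108989/108072 ≈ 1.0085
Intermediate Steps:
N = -7488 (N = (33 + 6)*(-39 - 153) = 39*(-192) = -7488)
B(f) = (f - 40*f/(23 + f))/(-104 + f) (B(f) = (f + f*(-40/(23 + f)))/(-104 + f) = (f - 40*f/(23 + f))/(-104 + f))
1/B(N) = 1/(-7488*(-17 - 7488)/(-2392 + (-7488)² - 81*(-7488))) = 1/(-7488*(-7505)/(-2392 + 56070144 + 606528)) = 1/(-7488*(-7505)/56674280) = 1/(-7488*1/56674280*(-7505)) = 1/(108072/108989) = 108989/108072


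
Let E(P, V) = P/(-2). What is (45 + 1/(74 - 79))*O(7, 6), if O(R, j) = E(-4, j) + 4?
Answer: 1344/5 ≈ 268.80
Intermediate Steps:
E(P, V) = -P/2 (E(P, V) = P*(-½) = -P/2)
O(R, j) = 6 (O(R, j) = -½*(-4) + 4 = 2 + 4 = 6)
(45 + 1/(74 - 79))*O(7, 6) = (45 + 1/(74 - 79))*6 = (45 + 1/(-5))*6 = (45 - ⅕)*6 = (224/5)*6 = 1344/5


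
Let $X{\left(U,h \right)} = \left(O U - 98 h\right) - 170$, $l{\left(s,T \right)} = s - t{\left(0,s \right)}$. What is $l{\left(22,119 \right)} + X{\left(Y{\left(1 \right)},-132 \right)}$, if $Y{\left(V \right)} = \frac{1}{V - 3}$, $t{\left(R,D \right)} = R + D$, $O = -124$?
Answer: $12828$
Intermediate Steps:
$t{\left(R,D \right)} = D + R$
$l{\left(s,T \right)} = 0$ ($l{\left(s,T \right)} = s - \left(s + 0\right) = s - s = 0$)
$Y{\left(V \right)} = \frac{1}{-3 + V}$
$X{\left(U,h \right)} = -170 - 124 U - 98 h$ ($X{\left(U,h \right)} = \left(- 124 U - 98 h\right) - 170 = -170 - 124 U - 98 h$)
$l{\left(22,119 \right)} + X{\left(Y{\left(1 \right)},-132 \right)} = 0 - \left(-12766 + \frac{124}{-3 + 1}\right) = 0 - \left(-12766 - 62\right) = 0 - -12828 = 0 + \left(-170 + 62 + 12936\right) = 0 + 12828 = 12828$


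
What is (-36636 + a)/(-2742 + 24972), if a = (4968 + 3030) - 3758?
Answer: -1246/855 ≈ -1.4573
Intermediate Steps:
a = 4240 (a = 7998 - 3758 = 4240)
(-36636 + a)/(-2742 + 24972) = (-36636 + 4240)/(-2742 + 24972) = -32396/22230 = -32396*1/22230 = -1246/855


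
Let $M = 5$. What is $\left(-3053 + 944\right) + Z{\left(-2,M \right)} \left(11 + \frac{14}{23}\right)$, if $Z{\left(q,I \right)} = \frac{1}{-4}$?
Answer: $- \frac{194295}{92} \approx -2111.9$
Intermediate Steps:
$Z{\left(q,I \right)} = - \frac{1}{4}$
$\left(-3053 + 944\right) + Z{\left(-2,M \right)} \left(11 + \frac{14}{23}\right) = \left(-3053 + 944\right) - \frac{11 + \frac{14}{23}}{4} = -2109 - \frac{11 + 14 \cdot \frac{1}{23}}{4} = -2109 - \frac{11 + \frac{14}{23}}{4} = -2109 - \frac{267}{92} = - \frac{194295}{92}$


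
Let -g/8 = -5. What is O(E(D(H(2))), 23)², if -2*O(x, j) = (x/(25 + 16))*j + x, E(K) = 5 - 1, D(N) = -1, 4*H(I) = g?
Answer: 16384/1681 ≈ 9.7466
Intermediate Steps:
g = 40 (g = -8*(-5) = 40)
H(I) = 10 (H(I) = (¼)*40 = 10)
E(K) = 4
O(x, j) = -x/2 - j*x/82 (O(x, j) = -((x/(25 + 16))*j + x)/2 = -((x/41)*j + x)/2 = -(j*x/41 + x)/2 = -(x + j*x/41)/2 = -x/2 - j*x/82)
O(E(D(H(2))), 23)² = (-1/82*4*(41 + 23))² = (-1/82*4*64)² = (-128/41)² = 16384/1681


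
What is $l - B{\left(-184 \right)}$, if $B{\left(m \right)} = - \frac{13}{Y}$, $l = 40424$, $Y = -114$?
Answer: $\frac{4608323}{114} \approx 40424.0$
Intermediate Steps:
$B{\left(m \right)} = \frac{13}{114}$ ($B{\left(m \right)} = - \frac{13}{-114} = \left(-13\right) \left(- \frac{1}{114}\right) = \frac{13}{114}$)
$l - B{\left(-184 \right)} = 40424 - \frac{13}{114} = \frac{4608323}{114}$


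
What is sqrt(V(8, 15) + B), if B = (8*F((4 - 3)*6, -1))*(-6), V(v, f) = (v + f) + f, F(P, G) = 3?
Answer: I*sqrt(106) ≈ 10.296*I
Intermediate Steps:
V(v, f) = v + 2*f (V(v, f) = (f + v) + f = v + 2*f)
B = -144 (B = (8*3)*(-6) = 24*(-6) = -144)
sqrt(V(8, 15) + B) = sqrt((8 + 2*15) - 144) = sqrt((8 + 30) - 144) = sqrt(38 - 144) = sqrt(-106) = I*sqrt(106)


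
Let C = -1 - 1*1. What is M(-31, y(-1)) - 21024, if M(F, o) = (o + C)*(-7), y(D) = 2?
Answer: -21024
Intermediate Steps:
C = -2 (C = -1 - 1 = -2)
M(F, o) = 14 - 7*o (M(F, o) = (o - 2)*(-7) = (-2 + o)*(-7) = 14 - 7*o)
M(-31, y(-1)) - 21024 = (14 - 7*2) - 21024 = (14 - 14) - 21024 = 0 - 21024 = -21024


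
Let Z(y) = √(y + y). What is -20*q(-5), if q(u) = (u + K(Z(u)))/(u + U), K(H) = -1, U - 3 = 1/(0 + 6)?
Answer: -720/11 ≈ -65.455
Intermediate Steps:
Z(y) = √2*√y (Z(y) = √(2*y) = √2*√y)
U = 19/6 (U = 3 + 1/(0 + 6) = 3 + 1/6 = 3 + ⅙ = 19/6 ≈ 3.1667)
q(u) = (-1 + u)/(19/6 + u) (q(u) = (u - 1)/(u + 19/6) = (-1 + u)/(19/6 + u))
-20*q(-5) = -120*(-1 - 5)/(19 + 6*(-5)) = -120*(-6)/(19 - 30) = -120*(-6)/(-11) = -120*(-1)*(-6)/11 = -20*36/11 = -720/11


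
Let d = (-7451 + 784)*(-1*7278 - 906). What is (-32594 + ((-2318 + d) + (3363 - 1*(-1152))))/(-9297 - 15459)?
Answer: -54532331/24756 ≈ -2202.8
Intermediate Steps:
d = 54562728 (d = -6667*(-7278 - 906) = -6667*(-8184) = 54562728)
(-32594 + ((-2318 + d) + (3363 - 1*(-1152))))/(-9297 - 15459) = (-32594 + ((-2318 + 54562728) + (3363 - 1*(-1152))))/(-9297 - 15459) = (-32594 + (54560410 + (3363 + 1152)))/(-24756) = (-32594 + (54560410 + 4515))*(-1/24756) = (-32594 + 54564925)*(-1/24756) = 54532331*(-1/24756) = -54532331/24756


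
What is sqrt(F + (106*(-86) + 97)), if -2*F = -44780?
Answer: sqrt(13371) ≈ 115.63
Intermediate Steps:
F = 22390 (F = -1/2*(-44780) = 22390)
sqrt(F + (106*(-86) + 97)) = sqrt(22390 + (106*(-86) + 97)) = sqrt(22390 + (-9116 + 97)) = sqrt(22390 - 9019) = sqrt(13371)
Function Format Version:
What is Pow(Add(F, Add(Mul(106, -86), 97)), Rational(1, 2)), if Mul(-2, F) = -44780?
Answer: Pow(13371, Rational(1, 2)) ≈ 115.63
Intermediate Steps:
F = 22390 (F = Mul(Rational(-1, 2), -44780) = 22390)
Pow(Add(F, Add(Mul(106, -86), 97)), Rational(1, 2)) = Pow(Add(22390, Add(Mul(106, -86), 97)), Rational(1, 2)) = Pow(Add(22390, Add(-9116, 97)), Rational(1, 2)) = Pow(Add(22390, -9019), Rational(1, 2)) = Pow(13371, Rational(1, 2))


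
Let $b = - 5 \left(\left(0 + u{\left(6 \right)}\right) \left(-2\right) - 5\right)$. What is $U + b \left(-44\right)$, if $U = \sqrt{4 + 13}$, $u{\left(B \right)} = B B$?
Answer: $-16940 + \sqrt{17} \approx -16936.0$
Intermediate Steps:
$u{\left(B \right)} = B^{2}$
$U = \sqrt{17} \approx 4.1231$
$b = 385$ ($b = - 5 \left(\left(0 + 6^{2}\right) \left(-2\right) - 5\right) = - 5 \left(\left(0 + 36\right) \left(-2\right) - 5\right) = - 5 \left(36 \left(-2\right) - 5\right) = - 5 \left(-72 - 5\right) = \left(-5\right) \left(-77\right) = 385$)
$U + b \left(-44\right) = \sqrt{17} + 385 \left(-44\right) = \sqrt{17} - 16940 = -16940 + \sqrt{17}$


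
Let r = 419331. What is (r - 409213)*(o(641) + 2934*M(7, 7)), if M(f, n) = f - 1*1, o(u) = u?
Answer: 184602910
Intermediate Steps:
M(f, n) = -1 + f (M(f, n) = f - 1 = -1 + f)
(r - 409213)*(o(641) + 2934*M(7, 7)) = (419331 - 409213)*(641 + 2934*(-1 + 7)) = 10118*(641 + 2934*6) = 10118*(641 + 17604) = 10118*18245 = 184602910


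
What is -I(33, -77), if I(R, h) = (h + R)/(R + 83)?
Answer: 11/29 ≈ 0.37931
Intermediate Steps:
I(R, h) = (R + h)/(83 + R)
-I(33, -77) = -(33 - 77)/(83 + 33) = -(-44)/116 = -1*(-11/29) = 11/29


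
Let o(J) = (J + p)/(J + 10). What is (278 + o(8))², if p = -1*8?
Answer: 77284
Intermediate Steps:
p = -8
o(J) = (-8 + J)/(10 + J) (o(J) = (J - 8)/(J + 10) = (-8 + J)/(10 + J))
(278 + o(8))² = (278 + (-8 + 8)/(10 + 8))² = (278 + 0/18)² = (278 + (1/18)*0)² = (278 + 0)² = 278² = 77284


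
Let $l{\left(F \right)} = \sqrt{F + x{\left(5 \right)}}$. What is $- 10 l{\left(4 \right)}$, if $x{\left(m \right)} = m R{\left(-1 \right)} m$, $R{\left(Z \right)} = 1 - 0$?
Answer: $- 10 \sqrt{29} \approx -53.852$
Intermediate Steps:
$R{\left(Z \right)} = 1$ ($R{\left(Z \right)} = 1 + 0 = 1$)
$x{\left(m \right)} = m^{2}$ ($x{\left(m \right)} = m 1 m = m m = m^{2}$)
$l{\left(F \right)} = \sqrt{25 + F}$ ($l{\left(F \right)} = \sqrt{F + 5^{2}} = \sqrt{F + 25} = \sqrt{25 + F}$)
$- 10 l{\left(4 \right)} = - 10 \sqrt{25 + 4} = - 10 \sqrt{29}$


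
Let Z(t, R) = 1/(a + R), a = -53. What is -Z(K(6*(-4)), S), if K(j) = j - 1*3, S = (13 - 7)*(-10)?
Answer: 1/113 ≈ 0.0088496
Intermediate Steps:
S = -60 (S = 6*(-10) = -60)
K(j) = -3 + j (K(j) = j - 3 = -3 + j)
Z(t, R) = 1/(-53 + R)
-Z(K(6*(-4)), S) = -1/(-53 - 60) = -1/(-113) = -1*(-1/113) = 1/113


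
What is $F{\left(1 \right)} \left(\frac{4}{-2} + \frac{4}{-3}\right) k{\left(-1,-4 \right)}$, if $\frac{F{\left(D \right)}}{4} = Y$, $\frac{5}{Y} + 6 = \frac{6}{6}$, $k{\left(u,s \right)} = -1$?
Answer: $- \frac{40}{3} \approx -13.333$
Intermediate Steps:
$Y = -1$ ($Y = \frac{5}{-6 + \frac{6}{6}} = \frac{5}{-6 + 6 \cdot \frac{1}{6}} = \frac{5}{-6 + 1} = \frac{5}{-5} = 5 \left(- \frac{1}{5}\right) = -1$)
$F{\left(D \right)} = -4$ ($F{\left(D \right)} = 4 \left(-1\right) = -4$)
$F{\left(1 \right)} \left(\frac{4}{-2} + \frac{4}{-3}\right) k{\left(-1,-4 \right)} = - 4 \left(\frac{4}{-2} + \frac{4}{-3}\right) \left(-1\right) = - 4 \left(4 \left(- \frac{1}{2}\right) + 4 \left(- \frac{1}{3}\right)\right) \left(-1\right) = - 4 \left(-2 - \frac{4}{3}\right) \left(-1\right) = \left(-4\right) \left(- \frac{10}{3}\right) \left(-1\right) = \frac{40}{3} \left(-1\right) = - \frac{40}{3}$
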